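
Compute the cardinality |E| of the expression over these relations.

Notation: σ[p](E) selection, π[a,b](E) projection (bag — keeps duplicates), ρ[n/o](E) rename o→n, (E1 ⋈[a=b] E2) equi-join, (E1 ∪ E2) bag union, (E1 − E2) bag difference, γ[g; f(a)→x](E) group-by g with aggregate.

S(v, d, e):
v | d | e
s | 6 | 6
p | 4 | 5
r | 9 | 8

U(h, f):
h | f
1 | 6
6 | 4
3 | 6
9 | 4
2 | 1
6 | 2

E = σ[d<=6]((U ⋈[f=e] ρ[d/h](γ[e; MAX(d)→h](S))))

Row counts bottom-up:
  U → 6
  S → 3
  γ[e; MAX(d)→h](S) → 3
  ρ[d/h](γ[e; MAX(d)→h](S)) → 3
  (U ⋈[f=e] ρ[d/h](γ[e; MAX(d)→h](S))) → 2
  σ[d<=6]((U ⋈[f=e] ρ[d/h](γ[e; MAX(d)→h](S)))) → 2

|E| = 2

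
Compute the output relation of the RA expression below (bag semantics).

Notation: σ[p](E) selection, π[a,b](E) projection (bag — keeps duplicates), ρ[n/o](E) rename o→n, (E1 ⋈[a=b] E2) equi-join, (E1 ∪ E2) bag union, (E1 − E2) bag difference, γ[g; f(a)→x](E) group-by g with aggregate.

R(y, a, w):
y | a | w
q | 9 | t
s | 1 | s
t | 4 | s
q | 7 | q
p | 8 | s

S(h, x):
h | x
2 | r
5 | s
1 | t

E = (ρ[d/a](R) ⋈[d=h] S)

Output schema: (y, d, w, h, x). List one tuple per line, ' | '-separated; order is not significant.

Subexpression sizes:
  R → 5
  ρ[d/a](R) → 5
  S → 3
  (ρ[d/a](R) ⋈[d=h] S) → 1

== RESULT ==
y | d | w | h | x
s | 1 | s | 1 | t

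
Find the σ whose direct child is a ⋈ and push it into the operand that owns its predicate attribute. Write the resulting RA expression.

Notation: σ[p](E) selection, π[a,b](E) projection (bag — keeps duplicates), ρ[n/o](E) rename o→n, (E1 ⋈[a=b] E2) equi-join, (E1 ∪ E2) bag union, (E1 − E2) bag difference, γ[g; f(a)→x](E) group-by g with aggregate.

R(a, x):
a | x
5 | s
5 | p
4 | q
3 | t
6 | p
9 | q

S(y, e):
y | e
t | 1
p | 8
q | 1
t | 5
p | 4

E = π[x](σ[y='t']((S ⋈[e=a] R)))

σ filters on y, owned by the left side.
E' = π[x]((σ[y='t'](S) ⋈[e=a] R))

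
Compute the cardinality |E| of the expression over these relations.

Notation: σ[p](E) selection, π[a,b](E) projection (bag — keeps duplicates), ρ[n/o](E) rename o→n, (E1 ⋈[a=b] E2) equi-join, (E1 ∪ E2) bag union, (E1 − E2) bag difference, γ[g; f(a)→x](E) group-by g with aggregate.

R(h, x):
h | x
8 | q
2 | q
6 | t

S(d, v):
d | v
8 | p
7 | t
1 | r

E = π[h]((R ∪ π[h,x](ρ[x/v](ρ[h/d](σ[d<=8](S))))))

Per-node cardinality:
  R → 3
  S → 3
  σ[d<=8](S) → 3
  ρ[h/d](σ[d<=8](S)) → 3
  ρ[x/v](ρ[h/d](σ[d<=8](S))) → 3
  π[h,x](ρ[x/v](ρ[h/d](σ[d<=8](S)))) → 3
  (R ∪ π[h,x](ρ[x/v](ρ[h/d](σ[d<=8](S))))) → 6
  π[h]((R ∪ π[h,x](ρ[x/v](ρ[h/d](σ[d<=8](S)))))) → 6

|E| = 6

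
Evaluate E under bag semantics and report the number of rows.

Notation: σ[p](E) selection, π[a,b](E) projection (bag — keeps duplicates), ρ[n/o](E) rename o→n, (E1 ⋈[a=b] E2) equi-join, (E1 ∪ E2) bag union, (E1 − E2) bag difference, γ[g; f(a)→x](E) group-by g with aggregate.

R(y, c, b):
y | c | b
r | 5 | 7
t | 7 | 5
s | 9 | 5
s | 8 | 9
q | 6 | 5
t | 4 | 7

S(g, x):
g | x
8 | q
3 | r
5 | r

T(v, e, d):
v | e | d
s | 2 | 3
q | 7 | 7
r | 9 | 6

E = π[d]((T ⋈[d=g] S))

Subexpression sizes:
  T → 3
  S → 3
  (T ⋈[d=g] S) → 1
  π[d]((T ⋈[d=g] S)) → 1

|E| = 1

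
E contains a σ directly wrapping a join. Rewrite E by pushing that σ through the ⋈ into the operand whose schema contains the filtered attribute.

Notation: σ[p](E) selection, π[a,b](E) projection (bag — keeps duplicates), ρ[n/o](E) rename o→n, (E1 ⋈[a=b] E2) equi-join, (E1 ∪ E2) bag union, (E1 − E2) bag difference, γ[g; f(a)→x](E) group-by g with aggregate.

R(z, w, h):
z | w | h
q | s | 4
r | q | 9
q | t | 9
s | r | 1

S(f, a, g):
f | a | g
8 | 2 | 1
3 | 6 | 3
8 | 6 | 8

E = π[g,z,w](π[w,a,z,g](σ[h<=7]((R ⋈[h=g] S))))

σ filters on h, owned by the left side.
E' = π[g,z,w](π[w,a,z,g]((σ[h<=7](R) ⋈[h=g] S)))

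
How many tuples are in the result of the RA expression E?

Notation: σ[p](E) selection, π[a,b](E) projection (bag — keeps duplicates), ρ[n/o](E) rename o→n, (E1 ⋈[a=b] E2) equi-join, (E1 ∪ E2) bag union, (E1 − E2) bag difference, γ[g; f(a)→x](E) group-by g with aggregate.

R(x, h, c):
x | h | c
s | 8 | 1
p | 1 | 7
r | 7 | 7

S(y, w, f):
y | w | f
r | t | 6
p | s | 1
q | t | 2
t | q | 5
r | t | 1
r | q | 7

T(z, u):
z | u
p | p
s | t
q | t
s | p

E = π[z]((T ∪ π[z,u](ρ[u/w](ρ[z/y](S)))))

Per-node cardinality:
  T → 4
  S → 6
  ρ[z/y](S) → 6
  ρ[u/w](ρ[z/y](S)) → 6
  π[z,u](ρ[u/w](ρ[z/y](S))) → 6
  (T ∪ π[z,u](ρ[u/w](ρ[z/y](S)))) → 10
  π[z]((T ∪ π[z,u](ρ[u/w](ρ[z/y](S))))) → 10

|E| = 10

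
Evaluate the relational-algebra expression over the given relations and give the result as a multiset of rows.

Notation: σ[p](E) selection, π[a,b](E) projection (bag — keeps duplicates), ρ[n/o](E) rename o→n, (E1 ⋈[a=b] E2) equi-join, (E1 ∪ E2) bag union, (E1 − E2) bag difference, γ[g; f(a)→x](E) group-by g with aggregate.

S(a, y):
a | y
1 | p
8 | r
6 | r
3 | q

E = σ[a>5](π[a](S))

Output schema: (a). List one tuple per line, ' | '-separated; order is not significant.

Stepwise |·|:
  S → 4
  π[a](S) → 4
  σ[a>5](π[a](S)) → 2

== RESULT ==
a
6
8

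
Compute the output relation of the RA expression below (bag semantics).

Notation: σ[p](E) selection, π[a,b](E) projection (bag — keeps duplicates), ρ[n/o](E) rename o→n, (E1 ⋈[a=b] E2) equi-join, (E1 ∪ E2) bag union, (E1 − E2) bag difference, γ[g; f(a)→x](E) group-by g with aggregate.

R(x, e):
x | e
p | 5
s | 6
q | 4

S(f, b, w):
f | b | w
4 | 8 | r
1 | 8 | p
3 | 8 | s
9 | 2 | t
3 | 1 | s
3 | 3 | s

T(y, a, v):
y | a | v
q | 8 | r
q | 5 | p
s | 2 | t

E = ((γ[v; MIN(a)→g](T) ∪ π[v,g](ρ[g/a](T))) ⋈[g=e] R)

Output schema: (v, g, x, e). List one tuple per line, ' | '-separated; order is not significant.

Row counts bottom-up:
  T → 3
  γ[v; MIN(a)→g](T) → 3
  T → 3
  ρ[g/a](T) → 3
  π[v,g](ρ[g/a](T)) → 3
  (γ[v; MIN(a)→g](T) ∪ π[v,g](ρ[g/a](T))) → 6
  R → 3
  ((γ[v; MIN(a)→g](T) ∪ π[v,g](ρ[g/a](T))) ⋈[g=e] R) → 2

== RESULT ==
v | g | x | e
p | 5 | p | 5
p | 5 | p | 5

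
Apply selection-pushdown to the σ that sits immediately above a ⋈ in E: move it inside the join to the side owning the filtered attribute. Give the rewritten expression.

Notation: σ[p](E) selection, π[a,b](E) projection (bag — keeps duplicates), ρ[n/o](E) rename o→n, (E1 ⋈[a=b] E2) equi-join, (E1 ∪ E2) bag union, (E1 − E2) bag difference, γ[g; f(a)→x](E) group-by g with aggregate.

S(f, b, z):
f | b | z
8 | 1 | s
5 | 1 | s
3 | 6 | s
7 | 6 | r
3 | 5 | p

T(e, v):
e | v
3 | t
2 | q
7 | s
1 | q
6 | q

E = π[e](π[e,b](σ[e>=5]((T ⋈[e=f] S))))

σ filters on e, owned by the left side.
E' = π[e](π[e,b]((σ[e>=5](T) ⋈[e=f] S)))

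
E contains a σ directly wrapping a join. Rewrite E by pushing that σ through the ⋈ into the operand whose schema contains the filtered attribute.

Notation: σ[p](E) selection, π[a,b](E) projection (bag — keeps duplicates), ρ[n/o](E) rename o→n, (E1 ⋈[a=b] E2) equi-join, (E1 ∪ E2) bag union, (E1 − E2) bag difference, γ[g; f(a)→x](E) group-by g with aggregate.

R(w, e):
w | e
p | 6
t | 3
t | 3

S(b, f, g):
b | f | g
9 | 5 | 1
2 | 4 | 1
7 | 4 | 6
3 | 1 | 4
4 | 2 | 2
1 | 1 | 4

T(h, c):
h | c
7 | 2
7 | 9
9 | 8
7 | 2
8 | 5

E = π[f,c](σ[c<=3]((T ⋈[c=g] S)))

σ filters on c, owned by the left side.
E' = π[f,c]((σ[c<=3](T) ⋈[c=g] S))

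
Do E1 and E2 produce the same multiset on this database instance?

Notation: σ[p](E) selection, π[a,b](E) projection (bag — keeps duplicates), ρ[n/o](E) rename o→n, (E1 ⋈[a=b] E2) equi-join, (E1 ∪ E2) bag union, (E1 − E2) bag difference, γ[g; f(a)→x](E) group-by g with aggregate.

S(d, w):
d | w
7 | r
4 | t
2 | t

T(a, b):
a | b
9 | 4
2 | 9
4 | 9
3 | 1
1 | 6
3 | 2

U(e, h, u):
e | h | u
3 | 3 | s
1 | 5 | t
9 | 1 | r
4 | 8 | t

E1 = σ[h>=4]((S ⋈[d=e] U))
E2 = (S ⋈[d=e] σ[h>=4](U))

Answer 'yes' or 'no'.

E1 stepwise |·|:
  S → 3
  U → 4
  (S ⋈[d=e] U) → 1
  σ[h>=4]((S ⋈[d=e] U)) → 1
E2 stepwise |·|:
  S → 3
  U → 4
  σ[h>=4](U) → 2
  (S ⋈[d=e] σ[h>=4](U)) → 1

E1 and E2 produce the same multiset:
d | w | e | h | u
4 | t | 4 | 8 | t

yes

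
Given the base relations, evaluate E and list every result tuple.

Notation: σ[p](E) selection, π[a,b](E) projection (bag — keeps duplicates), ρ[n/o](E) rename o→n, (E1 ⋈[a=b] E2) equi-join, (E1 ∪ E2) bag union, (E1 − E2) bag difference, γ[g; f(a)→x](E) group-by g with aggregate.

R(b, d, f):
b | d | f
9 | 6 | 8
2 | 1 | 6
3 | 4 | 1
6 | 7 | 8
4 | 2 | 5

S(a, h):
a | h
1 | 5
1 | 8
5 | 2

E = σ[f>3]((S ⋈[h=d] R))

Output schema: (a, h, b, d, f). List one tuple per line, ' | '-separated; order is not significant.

Row counts bottom-up:
  S → 3
  R → 5
  (S ⋈[h=d] R) → 1
  σ[f>3]((S ⋈[h=d] R)) → 1

== RESULT ==
a | h | b | d | f
5 | 2 | 4 | 2 | 5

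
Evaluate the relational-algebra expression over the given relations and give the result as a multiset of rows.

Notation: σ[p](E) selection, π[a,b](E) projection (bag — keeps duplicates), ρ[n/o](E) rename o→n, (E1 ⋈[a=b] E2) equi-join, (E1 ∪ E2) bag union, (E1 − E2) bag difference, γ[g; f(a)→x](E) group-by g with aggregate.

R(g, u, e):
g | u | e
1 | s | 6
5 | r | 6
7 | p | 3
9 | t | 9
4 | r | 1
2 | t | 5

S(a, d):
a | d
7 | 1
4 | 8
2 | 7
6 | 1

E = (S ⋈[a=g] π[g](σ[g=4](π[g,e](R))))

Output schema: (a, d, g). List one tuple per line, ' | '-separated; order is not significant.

Per-node cardinality:
  S → 4
  R → 6
  π[g,e](R) → 6
  σ[g=4](π[g,e](R)) → 1
  π[g](σ[g=4](π[g,e](R))) → 1
  (S ⋈[a=g] π[g](σ[g=4](π[g,e](R)))) → 1

== RESULT ==
a | d | g
4 | 8 | 4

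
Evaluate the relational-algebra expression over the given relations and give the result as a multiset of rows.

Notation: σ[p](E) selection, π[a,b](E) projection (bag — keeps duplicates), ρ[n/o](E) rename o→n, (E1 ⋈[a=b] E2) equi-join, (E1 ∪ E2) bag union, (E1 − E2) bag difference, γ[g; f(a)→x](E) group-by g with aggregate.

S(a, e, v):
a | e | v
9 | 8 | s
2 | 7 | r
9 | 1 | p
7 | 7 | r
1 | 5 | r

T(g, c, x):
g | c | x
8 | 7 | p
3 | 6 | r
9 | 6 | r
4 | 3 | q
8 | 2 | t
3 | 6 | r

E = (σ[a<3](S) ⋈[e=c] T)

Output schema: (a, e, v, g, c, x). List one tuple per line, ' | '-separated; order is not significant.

Stepwise |·|:
  S → 5
  σ[a<3](S) → 2
  T → 6
  (σ[a<3](S) ⋈[e=c] T) → 1

== RESULT ==
a | e | v | g | c | x
2 | 7 | r | 8 | 7 | p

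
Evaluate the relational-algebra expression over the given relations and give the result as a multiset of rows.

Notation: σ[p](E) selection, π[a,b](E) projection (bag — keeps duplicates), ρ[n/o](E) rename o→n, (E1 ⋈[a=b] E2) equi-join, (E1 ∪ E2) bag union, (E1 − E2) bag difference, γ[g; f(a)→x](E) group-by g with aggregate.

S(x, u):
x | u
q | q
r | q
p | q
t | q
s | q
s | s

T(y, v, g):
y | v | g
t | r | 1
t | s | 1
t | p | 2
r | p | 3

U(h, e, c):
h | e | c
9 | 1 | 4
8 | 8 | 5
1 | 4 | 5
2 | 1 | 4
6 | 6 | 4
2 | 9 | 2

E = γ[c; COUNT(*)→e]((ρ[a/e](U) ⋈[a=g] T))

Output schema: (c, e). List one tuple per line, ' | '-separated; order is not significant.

Per-node cardinality:
  U → 6
  ρ[a/e](U) → 6
  T → 4
  (ρ[a/e](U) ⋈[a=g] T) → 4
  γ[c; COUNT(*)→e]((ρ[a/e](U) ⋈[a=g] T)) → 1

== RESULT ==
c | e
4 | 4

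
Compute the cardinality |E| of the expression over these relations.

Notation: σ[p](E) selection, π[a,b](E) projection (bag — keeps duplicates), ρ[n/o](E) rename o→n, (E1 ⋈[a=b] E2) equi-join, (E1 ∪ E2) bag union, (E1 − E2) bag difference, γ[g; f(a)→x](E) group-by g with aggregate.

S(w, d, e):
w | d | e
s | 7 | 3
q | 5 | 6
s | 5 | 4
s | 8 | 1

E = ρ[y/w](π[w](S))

Subexpression sizes:
  S → 4
  π[w](S) → 4
  ρ[y/w](π[w](S)) → 4

|E| = 4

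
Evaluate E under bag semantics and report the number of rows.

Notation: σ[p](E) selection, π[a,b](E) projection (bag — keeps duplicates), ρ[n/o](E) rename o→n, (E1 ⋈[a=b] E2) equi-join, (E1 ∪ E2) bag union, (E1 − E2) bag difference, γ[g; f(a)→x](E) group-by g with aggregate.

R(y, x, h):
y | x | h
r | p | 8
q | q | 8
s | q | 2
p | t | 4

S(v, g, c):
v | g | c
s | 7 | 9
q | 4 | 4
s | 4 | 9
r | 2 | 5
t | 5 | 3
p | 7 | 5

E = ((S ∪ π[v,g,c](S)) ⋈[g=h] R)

Stepwise |·|:
  S → 6
  S → 6
  π[v,g,c](S) → 6
  (S ∪ π[v,g,c](S)) → 12
  R → 4
  ((S ∪ π[v,g,c](S)) ⋈[g=h] R) → 6

|E| = 6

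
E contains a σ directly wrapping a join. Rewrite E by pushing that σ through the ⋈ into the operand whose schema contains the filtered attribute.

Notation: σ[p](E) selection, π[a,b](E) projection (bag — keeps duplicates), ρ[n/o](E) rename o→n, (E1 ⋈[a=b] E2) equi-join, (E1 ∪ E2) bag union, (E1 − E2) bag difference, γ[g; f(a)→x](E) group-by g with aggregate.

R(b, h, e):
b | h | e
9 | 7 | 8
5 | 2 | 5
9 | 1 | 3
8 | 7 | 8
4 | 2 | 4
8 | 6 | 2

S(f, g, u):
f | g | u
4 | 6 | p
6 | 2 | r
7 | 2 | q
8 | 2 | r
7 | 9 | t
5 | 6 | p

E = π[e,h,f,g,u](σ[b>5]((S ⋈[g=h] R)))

σ filters on b, owned by the right side.
E' = π[e,h,f,g,u]((S ⋈[g=h] σ[b>5](R)))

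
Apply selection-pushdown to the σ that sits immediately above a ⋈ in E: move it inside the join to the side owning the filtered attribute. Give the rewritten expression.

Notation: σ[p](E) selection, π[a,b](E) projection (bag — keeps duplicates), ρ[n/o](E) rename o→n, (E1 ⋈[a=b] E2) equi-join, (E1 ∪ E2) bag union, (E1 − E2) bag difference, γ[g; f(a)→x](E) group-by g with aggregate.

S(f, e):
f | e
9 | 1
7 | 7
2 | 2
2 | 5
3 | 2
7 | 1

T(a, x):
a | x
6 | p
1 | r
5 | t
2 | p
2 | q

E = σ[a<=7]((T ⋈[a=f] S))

σ filters on a, owned by the left side.
E' = (σ[a<=7](T) ⋈[a=f] S)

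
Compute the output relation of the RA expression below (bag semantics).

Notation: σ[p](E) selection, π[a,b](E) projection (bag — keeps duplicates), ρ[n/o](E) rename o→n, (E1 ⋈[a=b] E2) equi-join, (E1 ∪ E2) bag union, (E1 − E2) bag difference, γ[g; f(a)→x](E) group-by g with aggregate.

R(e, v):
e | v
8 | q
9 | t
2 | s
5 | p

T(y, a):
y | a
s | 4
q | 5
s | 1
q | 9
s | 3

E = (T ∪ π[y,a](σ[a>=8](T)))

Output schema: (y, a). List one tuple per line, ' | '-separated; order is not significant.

Row counts bottom-up:
  T → 5
  T → 5
  σ[a>=8](T) → 1
  π[y,a](σ[a>=8](T)) → 1
  (T ∪ π[y,a](σ[a>=8](T))) → 6

== RESULT ==
y | a
q | 5
q | 9
q | 9
s | 1
s | 3
s | 4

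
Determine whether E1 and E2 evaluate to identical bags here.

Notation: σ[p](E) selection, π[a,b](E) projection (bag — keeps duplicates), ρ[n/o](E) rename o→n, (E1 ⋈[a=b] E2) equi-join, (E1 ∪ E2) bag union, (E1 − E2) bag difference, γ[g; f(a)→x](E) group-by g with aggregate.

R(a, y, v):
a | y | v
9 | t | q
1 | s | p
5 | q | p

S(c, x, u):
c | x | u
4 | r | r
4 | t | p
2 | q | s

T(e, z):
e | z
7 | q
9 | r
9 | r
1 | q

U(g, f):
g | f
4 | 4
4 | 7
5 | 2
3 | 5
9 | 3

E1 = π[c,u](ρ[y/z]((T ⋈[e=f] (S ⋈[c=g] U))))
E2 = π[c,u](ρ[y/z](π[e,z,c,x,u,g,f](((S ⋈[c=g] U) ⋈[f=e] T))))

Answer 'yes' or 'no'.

E1 row counts bottom-up:
  T → 4
  S → 3
  U → 5
  (S ⋈[c=g] U) → 4
  (T ⋈[e=f] (S ⋈[c=g] U)) → 2
  ρ[y/z]((T ⋈[e=f] (S ⋈[c=g] U))) → 2
  π[c,u](ρ[y/z]((T ⋈[e=f] (S ⋈[c=g] U)))) → 2
E2 row counts bottom-up:
  S → 3
  U → 5
  (S ⋈[c=g] U) → 4
  T → 4
  ((S ⋈[c=g] U) ⋈[f=e] T) → 2
  π[e,z,c,x,u,g,f](((S ⋈[c=g] U) ⋈[f=e] T)) → 2
  ρ[y/z](π[e,z,c,x,u,g,f](((S ⋈[c=g] U) ⋈[f=e] T))) → 2
  π[c,u](ρ[y/z](π[e,z,c,x,u,g,f](((S ⋈[c=g] U) ⋈[f=e] T)))) → 2

E1 and E2 produce the same multiset:
c | u
4 | p
4 | r

yes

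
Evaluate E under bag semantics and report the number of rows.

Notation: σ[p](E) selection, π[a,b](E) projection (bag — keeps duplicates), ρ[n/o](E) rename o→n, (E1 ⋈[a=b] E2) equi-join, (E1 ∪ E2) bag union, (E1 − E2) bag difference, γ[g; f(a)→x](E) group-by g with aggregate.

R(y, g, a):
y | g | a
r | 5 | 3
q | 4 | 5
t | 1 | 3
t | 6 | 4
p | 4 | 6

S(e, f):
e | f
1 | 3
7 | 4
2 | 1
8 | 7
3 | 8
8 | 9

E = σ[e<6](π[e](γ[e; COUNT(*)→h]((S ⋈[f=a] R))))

Per-node cardinality:
  S → 6
  R → 5
  (S ⋈[f=a] R) → 3
  γ[e; COUNT(*)→h]((S ⋈[f=a] R)) → 2
  π[e](γ[e; COUNT(*)→h]((S ⋈[f=a] R))) → 2
  σ[e<6](π[e](γ[e; COUNT(*)→h]((S ⋈[f=a] R)))) → 1

|E| = 1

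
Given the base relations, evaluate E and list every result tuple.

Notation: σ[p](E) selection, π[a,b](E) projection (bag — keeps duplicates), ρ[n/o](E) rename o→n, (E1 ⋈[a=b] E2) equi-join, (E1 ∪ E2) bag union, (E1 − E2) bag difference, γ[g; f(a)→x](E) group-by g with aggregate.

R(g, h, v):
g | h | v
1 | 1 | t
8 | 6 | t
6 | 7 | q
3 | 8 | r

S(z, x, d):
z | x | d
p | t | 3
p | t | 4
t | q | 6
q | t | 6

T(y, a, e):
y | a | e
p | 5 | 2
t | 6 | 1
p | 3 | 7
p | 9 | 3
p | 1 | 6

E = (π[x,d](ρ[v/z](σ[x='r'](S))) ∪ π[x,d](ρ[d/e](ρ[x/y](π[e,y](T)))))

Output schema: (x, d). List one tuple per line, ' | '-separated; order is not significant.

Row counts bottom-up:
  S → 4
  σ[x='r'](S) → 0
  ρ[v/z](σ[x='r'](S)) → 0
  π[x,d](ρ[v/z](σ[x='r'](S))) → 0
  T → 5
  π[e,y](T) → 5
  ρ[x/y](π[e,y](T)) → 5
  ρ[d/e](ρ[x/y](π[e,y](T))) → 5
  π[x,d](ρ[d/e](ρ[x/y](π[e,y](T)))) → 5
  (π[x,d](ρ[v/z](σ[x='r'](S))) ∪ π[x,d](ρ[d/e](ρ[x/y](π[e,y](T))))) → 5

== RESULT ==
x | d
p | 2
p | 3
p | 6
p | 7
t | 1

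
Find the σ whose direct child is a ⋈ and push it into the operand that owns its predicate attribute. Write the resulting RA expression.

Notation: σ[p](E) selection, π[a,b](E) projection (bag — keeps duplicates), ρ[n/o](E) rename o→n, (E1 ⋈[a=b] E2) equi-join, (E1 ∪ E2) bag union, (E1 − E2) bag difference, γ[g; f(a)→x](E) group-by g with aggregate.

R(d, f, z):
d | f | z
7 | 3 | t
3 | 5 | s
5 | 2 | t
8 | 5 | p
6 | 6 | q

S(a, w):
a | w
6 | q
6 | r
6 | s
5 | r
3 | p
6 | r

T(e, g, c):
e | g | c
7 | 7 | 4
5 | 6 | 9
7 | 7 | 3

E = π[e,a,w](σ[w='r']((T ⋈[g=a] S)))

σ filters on w, owned by the right side.
E' = π[e,a,w]((T ⋈[g=a] σ[w='r'](S)))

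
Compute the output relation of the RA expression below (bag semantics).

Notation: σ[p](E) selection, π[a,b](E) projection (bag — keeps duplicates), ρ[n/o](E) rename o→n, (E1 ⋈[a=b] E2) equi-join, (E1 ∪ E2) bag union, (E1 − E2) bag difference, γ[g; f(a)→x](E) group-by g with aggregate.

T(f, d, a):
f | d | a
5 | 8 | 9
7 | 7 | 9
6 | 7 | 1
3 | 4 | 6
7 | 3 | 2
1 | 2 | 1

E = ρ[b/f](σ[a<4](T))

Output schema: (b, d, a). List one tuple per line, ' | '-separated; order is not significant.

Subexpression sizes:
  T → 6
  σ[a<4](T) → 3
  ρ[b/f](σ[a<4](T)) → 3

== RESULT ==
b | d | a
1 | 2 | 1
6 | 7 | 1
7 | 3 | 2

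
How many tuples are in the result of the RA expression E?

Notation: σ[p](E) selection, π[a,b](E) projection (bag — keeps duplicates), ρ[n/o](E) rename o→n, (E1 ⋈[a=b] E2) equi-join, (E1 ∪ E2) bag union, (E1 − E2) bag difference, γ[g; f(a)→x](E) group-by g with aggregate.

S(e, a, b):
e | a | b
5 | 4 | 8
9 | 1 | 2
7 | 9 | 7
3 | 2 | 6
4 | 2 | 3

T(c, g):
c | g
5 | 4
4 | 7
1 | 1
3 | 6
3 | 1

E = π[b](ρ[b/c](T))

Subexpression sizes:
  T → 5
  ρ[b/c](T) → 5
  π[b](ρ[b/c](T)) → 5

|E| = 5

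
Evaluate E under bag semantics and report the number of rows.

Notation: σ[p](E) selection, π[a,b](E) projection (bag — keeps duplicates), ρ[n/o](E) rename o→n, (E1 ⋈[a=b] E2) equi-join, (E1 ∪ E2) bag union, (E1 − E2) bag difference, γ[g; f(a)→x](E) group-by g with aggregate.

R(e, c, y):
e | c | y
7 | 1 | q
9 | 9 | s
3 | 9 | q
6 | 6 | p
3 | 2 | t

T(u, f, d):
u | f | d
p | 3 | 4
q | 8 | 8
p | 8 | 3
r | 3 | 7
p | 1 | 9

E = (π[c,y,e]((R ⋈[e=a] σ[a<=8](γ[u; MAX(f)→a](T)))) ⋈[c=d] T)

Subexpression sizes:
  R → 5
  T → 5
  γ[u; MAX(f)→a](T) → 3
  σ[a<=8](γ[u; MAX(f)→a](T)) → 3
  (R ⋈[e=a] σ[a<=8](γ[u; MAX(f)→a](T))) → 2
  π[c,y,e]((R ⋈[e=a] σ[a<=8](γ[u; MAX(f)→a](T)))) → 2
  T → 5
  (π[c,y,e]((R ⋈[e=a] σ[a<=8](γ[u; MAX(f)→a](T)))) ⋈[c=d] T) → 1

|E| = 1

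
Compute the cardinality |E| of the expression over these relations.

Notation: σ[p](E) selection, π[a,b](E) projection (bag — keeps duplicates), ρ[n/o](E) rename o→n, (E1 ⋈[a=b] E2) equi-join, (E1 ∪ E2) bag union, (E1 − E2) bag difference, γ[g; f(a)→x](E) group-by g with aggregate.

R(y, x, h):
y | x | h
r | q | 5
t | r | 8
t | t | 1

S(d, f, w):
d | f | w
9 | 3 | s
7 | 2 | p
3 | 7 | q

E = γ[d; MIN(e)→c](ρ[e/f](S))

Per-node cardinality:
  S → 3
  ρ[e/f](S) → 3
  γ[d; MIN(e)→c](ρ[e/f](S)) → 3

|E| = 3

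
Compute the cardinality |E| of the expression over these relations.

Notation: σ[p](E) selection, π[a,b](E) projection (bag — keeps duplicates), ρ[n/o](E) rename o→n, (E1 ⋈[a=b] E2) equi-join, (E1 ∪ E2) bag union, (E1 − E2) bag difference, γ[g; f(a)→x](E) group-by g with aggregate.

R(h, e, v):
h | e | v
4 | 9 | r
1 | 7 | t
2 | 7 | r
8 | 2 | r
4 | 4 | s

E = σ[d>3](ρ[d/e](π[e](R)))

Subexpression sizes:
  R → 5
  π[e](R) → 5
  ρ[d/e](π[e](R)) → 5
  σ[d>3](ρ[d/e](π[e](R))) → 4

|E| = 4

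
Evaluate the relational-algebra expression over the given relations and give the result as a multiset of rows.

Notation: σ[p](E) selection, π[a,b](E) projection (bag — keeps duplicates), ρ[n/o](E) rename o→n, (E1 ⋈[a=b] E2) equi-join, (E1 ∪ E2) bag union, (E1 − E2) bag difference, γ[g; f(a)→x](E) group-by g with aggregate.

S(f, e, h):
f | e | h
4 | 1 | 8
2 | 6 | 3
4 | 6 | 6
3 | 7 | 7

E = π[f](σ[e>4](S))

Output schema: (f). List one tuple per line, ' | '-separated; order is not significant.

Row counts bottom-up:
  S → 4
  σ[e>4](S) → 3
  π[f](σ[e>4](S)) → 3

== RESULT ==
f
2
3
4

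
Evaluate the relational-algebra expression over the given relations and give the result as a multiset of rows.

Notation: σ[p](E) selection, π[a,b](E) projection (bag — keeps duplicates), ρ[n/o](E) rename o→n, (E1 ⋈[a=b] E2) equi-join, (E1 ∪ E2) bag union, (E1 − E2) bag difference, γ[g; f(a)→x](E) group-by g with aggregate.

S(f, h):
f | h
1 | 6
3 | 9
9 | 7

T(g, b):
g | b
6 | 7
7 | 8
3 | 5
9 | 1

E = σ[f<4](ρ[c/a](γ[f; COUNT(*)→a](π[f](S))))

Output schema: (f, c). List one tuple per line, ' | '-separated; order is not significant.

Stepwise |·|:
  S → 3
  π[f](S) → 3
  γ[f; COUNT(*)→a](π[f](S)) → 3
  ρ[c/a](γ[f; COUNT(*)→a](π[f](S))) → 3
  σ[f<4](ρ[c/a](γ[f; COUNT(*)→a](π[f](S)))) → 2

== RESULT ==
f | c
1 | 1
3 | 1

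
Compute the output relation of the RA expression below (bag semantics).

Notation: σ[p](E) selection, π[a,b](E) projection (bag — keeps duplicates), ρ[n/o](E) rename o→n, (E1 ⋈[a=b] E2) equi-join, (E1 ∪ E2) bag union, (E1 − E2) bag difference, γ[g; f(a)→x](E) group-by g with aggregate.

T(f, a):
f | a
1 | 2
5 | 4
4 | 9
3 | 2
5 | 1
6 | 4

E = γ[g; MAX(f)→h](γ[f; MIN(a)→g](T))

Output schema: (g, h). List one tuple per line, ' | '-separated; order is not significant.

Row counts bottom-up:
  T → 6
  γ[f; MIN(a)→g](T) → 5
  γ[g; MAX(f)→h](γ[f; MIN(a)→g](T)) → 4

== RESULT ==
g | h
1 | 5
2 | 3
4 | 6
9 | 4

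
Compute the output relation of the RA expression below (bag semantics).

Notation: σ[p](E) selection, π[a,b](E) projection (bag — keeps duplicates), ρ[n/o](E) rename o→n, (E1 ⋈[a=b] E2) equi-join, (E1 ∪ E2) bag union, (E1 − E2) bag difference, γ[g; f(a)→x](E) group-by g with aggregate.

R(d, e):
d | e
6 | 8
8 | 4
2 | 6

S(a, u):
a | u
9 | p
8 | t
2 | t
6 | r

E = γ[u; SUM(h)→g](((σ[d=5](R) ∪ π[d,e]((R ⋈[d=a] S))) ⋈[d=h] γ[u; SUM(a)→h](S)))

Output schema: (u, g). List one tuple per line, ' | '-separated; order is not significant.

Per-node cardinality:
  R → 3
  σ[d=5](R) → 0
  R → 3
  S → 4
  (R ⋈[d=a] S) → 3
  π[d,e]((R ⋈[d=a] S)) → 3
  (σ[d=5](R) ∪ π[d,e]((R ⋈[d=a] S))) → 3
  S → 4
  γ[u; SUM(a)→h](S) → 3
  ((σ[d=5](R) ∪ π[d,e]((R ⋈[d=a] S))) ⋈[d=h] γ[u; SUM(a)→h](S)) → 1
  γ[u; SUM(h)→g](((σ[d=5](R) ∪ π[d,e]((R ⋈[d=a] S))) ⋈[d=h] γ[u; SUM(a)→h](S))) → 1

== RESULT ==
u | g
r | 6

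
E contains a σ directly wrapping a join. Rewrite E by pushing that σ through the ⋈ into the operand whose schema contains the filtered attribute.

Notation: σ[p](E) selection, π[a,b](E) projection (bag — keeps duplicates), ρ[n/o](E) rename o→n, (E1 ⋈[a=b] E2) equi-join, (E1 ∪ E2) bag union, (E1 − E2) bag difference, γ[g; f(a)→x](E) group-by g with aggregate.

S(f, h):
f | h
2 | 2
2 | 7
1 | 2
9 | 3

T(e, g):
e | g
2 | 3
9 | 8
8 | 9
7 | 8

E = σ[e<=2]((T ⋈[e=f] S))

σ filters on e, owned by the left side.
E' = (σ[e<=2](T) ⋈[e=f] S)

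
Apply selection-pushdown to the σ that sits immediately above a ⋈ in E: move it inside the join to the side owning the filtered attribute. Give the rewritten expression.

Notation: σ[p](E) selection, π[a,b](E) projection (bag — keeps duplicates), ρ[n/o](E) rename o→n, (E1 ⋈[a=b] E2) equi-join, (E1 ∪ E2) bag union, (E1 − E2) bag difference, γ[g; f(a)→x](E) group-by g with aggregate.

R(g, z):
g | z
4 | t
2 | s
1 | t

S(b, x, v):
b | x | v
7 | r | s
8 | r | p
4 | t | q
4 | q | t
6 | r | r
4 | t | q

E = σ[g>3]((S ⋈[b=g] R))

σ filters on g, owned by the right side.
E' = (S ⋈[b=g] σ[g>3](R))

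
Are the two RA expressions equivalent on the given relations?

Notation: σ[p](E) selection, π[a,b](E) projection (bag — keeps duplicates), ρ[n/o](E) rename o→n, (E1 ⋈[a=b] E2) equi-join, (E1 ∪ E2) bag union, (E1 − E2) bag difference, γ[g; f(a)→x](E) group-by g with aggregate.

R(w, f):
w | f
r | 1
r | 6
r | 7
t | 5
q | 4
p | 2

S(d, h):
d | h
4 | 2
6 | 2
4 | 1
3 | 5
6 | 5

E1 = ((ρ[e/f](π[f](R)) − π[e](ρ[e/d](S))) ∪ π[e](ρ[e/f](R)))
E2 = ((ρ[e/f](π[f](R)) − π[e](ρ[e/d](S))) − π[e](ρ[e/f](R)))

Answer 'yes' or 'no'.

E1 row counts bottom-up:
  R → 6
  π[f](R) → 6
  ρ[e/f](π[f](R)) → 6
  S → 5
  ρ[e/d](S) → 5
  π[e](ρ[e/d](S)) → 5
  (ρ[e/f](π[f](R)) − π[e](ρ[e/d](S))) → 4
  R → 6
  ρ[e/f](R) → 6
  π[e](ρ[e/f](R)) → 6
  ((ρ[e/f](π[f](R)) − π[e](ρ[e/d](S))) ∪ π[e](ρ[e/f](R))) → 10
E2 row counts bottom-up:
  R → 6
  π[f](R) → 6
  ρ[e/f](π[f](R)) → 6
  S → 5
  ρ[e/d](S) → 5
  π[e](ρ[e/d](S)) → 5
  (ρ[e/f](π[f](R)) − π[e](ρ[e/d](S))) → 4
  R → 6
  ρ[e/f](R) → 6
  π[e](ρ[e/f](R)) → 6
  ((ρ[e/f](π[f](R)) − π[e](ρ[e/d](S))) − π[e](ρ[e/f](R))) → 0

E1 result:
e
1
1
2
2
4
5
5
6
7
7
E2 result:
e
(0 rows)
Witness: (6,) appears 1× in E1 but 0× in E2.

no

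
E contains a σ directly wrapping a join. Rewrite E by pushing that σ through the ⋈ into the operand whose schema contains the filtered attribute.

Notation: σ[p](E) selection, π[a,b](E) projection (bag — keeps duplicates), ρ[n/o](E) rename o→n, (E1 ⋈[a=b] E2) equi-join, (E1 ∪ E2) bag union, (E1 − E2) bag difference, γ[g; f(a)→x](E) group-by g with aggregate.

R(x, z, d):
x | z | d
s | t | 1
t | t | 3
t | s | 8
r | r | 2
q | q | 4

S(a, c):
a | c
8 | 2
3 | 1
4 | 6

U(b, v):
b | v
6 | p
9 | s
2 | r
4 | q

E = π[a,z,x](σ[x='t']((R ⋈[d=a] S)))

σ filters on x, owned by the left side.
E' = π[a,z,x]((σ[x='t'](R) ⋈[d=a] S))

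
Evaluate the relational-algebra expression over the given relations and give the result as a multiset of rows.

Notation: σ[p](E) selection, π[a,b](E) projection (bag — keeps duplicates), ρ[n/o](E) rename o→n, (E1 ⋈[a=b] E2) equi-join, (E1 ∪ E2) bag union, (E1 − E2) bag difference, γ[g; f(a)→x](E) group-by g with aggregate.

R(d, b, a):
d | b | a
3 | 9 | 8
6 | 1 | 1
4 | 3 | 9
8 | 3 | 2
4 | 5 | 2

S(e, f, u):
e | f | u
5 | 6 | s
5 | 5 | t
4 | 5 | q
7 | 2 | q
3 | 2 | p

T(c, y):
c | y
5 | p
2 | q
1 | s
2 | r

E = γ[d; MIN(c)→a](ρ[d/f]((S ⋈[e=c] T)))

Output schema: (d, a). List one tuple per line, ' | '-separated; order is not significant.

Subexpression sizes:
  S → 5
  T → 4
  (S ⋈[e=c] T) → 2
  ρ[d/f]((S ⋈[e=c] T)) → 2
  γ[d; MIN(c)→a](ρ[d/f]((S ⋈[e=c] T))) → 2

== RESULT ==
d | a
5 | 5
6 | 5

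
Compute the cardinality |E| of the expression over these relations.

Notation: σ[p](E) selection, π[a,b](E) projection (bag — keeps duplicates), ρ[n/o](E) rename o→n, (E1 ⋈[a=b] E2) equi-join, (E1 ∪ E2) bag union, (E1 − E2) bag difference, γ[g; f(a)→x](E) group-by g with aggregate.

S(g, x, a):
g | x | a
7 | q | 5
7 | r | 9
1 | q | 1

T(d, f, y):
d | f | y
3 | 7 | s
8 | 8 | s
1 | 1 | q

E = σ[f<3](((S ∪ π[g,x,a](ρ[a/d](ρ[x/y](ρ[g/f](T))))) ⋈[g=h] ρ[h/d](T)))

Subexpression sizes:
  S → 3
  T → 3
  ρ[g/f](T) → 3
  ρ[x/y](ρ[g/f](T)) → 3
  ρ[a/d](ρ[x/y](ρ[g/f](T))) → 3
  π[g,x,a](ρ[a/d](ρ[x/y](ρ[g/f](T)))) → 3
  (S ∪ π[g,x,a](ρ[a/d](ρ[x/y](ρ[g/f](T))))) → 6
  T → 3
  ρ[h/d](T) → 3
  ((S ∪ π[g,x,a](ρ[a/d](ρ[x/y](ρ[g/f](T))))) ⋈[g=h] ρ[h/d](T)) → 3
  σ[f<3](((S ∪ π[g,x,a](ρ[a/d](ρ[x/y](ρ[g/f](T))))) ⋈[g=h] ρ[h/d](T))) → 2

|E| = 2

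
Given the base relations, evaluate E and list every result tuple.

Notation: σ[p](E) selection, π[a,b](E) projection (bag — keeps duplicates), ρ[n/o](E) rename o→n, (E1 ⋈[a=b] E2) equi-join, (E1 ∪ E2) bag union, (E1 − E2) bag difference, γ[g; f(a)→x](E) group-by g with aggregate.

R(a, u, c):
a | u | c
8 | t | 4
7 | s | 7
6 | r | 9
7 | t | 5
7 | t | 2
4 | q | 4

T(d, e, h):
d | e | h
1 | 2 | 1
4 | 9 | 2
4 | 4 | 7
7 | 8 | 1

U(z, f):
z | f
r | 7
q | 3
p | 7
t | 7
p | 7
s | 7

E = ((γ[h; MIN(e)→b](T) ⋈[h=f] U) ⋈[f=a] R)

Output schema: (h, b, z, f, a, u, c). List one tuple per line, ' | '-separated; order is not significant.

Subexpression sizes:
  T → 4
  γ[h; MIN(e)→b](T) → 3
  U → 6
  (γ[h; MIN(e)→b](T) ⋈[h=f] U) → 5
  R → 6
  ((γ[h; MIN(e)→b](T) ⋈[h=f] U) ⋈[f=a] R) → 15

== RESULT ==
h | b | z | f | a | u | c
7 | 4 | p | 7 | 7 | s | 7
7 | 4 | p | 7 | 7 | s | 7
7 | 4 | p | 7 | 7 | t | 2
7 | 4 | p | 7 | 7 | t | 2
7 | 4 | p | 7 | 7 | t | 5
7 | 4 | p | 7 | 7 | t | 5
7 | 4 | r | 7 | 7 | s | 7
7 | 4 | r | 7 | 7 | t | 2
7 | 4 | r | 7 | 7 | t | 5
7 | 4 | s | 7 | 7 | s | 7
7 | 4 | s | 7 | 7 | t | 2
7 | 4 | s | 7 | 7 | t | 5
7 | 4 | t | 7 | 7 | s | 7
7 | 4 | t | 7 | 7 | t | 2
7 | 4 | t | 7 | 7 | t | 5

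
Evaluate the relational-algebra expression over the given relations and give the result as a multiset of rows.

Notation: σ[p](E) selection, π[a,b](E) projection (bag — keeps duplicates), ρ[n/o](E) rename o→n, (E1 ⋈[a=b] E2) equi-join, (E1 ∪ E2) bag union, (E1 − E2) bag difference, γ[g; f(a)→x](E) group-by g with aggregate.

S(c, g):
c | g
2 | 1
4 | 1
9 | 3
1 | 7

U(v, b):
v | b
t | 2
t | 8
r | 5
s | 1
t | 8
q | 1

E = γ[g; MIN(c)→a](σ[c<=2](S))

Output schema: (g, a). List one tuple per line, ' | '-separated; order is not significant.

Stepwise |·|:
  S → 4
  σ[c<=2](S) → 2
  γ[g; MIN(c)→a](σ[c<=2](S)) → 2

== RESULT ==
g | a
1 | 2
7 | 1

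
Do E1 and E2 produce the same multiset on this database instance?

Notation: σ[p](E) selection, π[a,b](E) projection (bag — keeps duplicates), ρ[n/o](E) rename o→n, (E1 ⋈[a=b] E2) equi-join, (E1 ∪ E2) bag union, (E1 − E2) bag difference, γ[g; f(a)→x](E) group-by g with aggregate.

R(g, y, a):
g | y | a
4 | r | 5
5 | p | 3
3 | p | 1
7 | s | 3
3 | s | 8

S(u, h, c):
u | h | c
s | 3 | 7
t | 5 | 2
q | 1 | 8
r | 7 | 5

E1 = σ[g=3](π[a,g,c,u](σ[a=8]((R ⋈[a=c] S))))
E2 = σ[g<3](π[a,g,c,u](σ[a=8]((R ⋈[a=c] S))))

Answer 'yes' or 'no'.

E1 per-node cardinality:
  R → 5
  S → 4
  (R ⋈[a=c] S) → 2
  σ[a=8]((R ⋈[a=c] S)) → 1
  π[a,g,c,u](σ[a=8]((R ⋈[a=c] S))) → 1
  σ[g=3](π[a,g,c,u](σ[a=8]((R ⋈[a=c] S)))) → 1
E2 per-node cardinality:
  R → 5
  S → 4
  (R ⋈[a=c] S) → 2
  σ[a=8]((R ⋈[a=c] S)) → 1
  π[a,g,c,u](σ[a=8]((R ⋈[a=c] S))) → 1
  σ[g<3](π[a,g,c,u](σ[a=8]((R ⋈[a=c] S)))) → 0

E1 result:
a | g | c | u
8 | 3 | 8 | q
E2 result:
a | g | c | u
(0 rows)
Witness: (8, 3, 8, 'q') appears 1× in E1 but 0× in E2.

no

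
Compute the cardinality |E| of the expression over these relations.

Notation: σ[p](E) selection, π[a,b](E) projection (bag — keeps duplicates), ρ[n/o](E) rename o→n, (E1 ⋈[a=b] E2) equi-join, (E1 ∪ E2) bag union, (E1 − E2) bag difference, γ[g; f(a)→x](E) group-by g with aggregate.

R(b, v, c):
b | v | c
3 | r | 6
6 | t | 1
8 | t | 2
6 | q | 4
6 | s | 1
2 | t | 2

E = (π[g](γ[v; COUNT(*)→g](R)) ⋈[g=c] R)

Subexpression sizes:
  R → 6
  γ[v; COUNT(*)→g](R) → 4
  π[g](γ[v; COUNT(*)→g](R)) → 4
  R → 6
  (π[g](γ[v; COUNT(*)→g](R)) ⋈[g=c] R) → 6

|E| = 6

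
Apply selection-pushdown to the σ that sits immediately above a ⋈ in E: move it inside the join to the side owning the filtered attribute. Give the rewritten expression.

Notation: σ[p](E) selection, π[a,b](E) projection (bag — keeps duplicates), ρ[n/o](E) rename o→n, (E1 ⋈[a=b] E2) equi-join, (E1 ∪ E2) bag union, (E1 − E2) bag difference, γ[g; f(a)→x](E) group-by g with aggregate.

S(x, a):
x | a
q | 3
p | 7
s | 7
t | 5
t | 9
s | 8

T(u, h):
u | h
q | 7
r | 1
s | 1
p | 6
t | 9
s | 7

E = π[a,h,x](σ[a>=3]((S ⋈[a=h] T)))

σ filters on a, owned by the left side.
E' = π[a,h,x]((σ[a>=3](S) ⋈[a=h] T))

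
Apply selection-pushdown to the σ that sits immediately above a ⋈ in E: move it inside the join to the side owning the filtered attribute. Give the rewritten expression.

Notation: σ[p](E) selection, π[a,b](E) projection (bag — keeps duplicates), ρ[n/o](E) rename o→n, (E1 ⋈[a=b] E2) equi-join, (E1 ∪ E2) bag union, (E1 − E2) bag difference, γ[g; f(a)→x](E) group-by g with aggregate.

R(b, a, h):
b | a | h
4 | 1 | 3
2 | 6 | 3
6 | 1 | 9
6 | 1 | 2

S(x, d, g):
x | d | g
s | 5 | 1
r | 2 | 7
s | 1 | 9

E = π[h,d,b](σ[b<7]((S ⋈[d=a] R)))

σ filters on b, owned by the right side.
E' = π[h,d,b]((S ⋈[d=a] σ[b<7](R)))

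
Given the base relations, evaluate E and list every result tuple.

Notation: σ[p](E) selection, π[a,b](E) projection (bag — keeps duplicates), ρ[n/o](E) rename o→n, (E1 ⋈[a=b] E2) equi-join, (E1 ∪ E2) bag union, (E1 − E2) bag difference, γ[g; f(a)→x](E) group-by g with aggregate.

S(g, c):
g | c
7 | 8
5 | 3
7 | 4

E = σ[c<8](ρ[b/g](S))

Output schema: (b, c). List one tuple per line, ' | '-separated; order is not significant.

Stepwise |·|:
  S → 3
  ρ[b/g](S) → 3
  σ[c<8](ρ[b/g](S)) → 2

== RESULT ==
b | c
5 | 3
7 | 4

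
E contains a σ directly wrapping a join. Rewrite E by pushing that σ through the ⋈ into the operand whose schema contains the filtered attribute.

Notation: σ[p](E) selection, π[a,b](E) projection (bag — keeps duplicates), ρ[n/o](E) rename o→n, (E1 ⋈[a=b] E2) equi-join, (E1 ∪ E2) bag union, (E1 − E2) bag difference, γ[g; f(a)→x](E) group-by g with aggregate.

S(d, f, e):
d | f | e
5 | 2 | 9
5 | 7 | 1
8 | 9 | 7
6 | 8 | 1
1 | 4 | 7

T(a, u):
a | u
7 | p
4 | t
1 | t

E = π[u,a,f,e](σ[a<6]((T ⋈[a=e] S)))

σ filters on a, owned by the left side.
E' = π[u,a,f,e]((σ[a<6](T) ⋈[a=e] S))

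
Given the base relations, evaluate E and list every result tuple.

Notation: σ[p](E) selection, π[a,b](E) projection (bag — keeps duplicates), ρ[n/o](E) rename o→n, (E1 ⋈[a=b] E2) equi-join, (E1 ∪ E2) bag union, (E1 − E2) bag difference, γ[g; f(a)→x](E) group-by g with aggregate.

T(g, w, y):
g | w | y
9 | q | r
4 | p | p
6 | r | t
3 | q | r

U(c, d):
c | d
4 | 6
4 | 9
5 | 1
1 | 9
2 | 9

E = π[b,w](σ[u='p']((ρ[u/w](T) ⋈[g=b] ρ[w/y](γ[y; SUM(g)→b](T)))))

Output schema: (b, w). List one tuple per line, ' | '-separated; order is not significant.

Row counts bottom-up:
  T → 4
  ρ[u/w](T) → 4
  T → 4
  γ[y; SUM(g)→b](T) → 3
  ρ[w/y](γ[y; SUM(g)→b](T)) → 3
  (ρ[u/w](T) ⋈[g=b] ρ[w/y](γ[y; SUM(g)→b](T))) → 2
  σ[u='p']((ρ[u/w](T) ⋈[g=b] ρ[w/y](γ[y; SUM(g)→b](T)))) → 1
  π[b,w](σ[u='p']((ρ[u/w](T) ⋈[g=b] ρ[w/y](γ[y; SUM(g)→b](T))))) → 1

== RESULT ==
b | w
4 | p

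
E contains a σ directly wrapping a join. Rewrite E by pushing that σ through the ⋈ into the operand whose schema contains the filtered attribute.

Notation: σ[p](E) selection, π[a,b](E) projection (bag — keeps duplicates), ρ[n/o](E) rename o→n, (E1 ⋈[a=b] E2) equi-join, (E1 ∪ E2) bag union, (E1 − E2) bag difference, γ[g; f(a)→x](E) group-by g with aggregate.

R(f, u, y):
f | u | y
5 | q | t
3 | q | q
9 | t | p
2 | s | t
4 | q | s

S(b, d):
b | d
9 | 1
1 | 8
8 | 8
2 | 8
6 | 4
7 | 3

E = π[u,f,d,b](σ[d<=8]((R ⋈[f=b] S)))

σ filters on d, owned by the right side.
E' = π[u,f,d,b]((R ⋈[f=b] σ[d<=8](S)))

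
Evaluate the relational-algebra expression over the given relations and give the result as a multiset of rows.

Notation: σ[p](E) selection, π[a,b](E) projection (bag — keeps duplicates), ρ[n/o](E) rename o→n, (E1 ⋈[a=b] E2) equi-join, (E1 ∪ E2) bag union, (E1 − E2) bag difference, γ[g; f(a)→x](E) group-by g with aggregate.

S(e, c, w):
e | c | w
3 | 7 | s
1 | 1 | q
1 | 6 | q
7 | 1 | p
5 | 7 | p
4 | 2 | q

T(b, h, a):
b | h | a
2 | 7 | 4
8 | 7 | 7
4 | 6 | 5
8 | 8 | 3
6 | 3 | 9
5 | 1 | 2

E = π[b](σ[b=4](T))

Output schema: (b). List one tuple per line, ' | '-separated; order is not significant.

Row counts bottom-up:
  T → 6
  σ[b=4](T) → 1
  π[b](σ[b=4](T)) → 1

== RESULT ==
b
4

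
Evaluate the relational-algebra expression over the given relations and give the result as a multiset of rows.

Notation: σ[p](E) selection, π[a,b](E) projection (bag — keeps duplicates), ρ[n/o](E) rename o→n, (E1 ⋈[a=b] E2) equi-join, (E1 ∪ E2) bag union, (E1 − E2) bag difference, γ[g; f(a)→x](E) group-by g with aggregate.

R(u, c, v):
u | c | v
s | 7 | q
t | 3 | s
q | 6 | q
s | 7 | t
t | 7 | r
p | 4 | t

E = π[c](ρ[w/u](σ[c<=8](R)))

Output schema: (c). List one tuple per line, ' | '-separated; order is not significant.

Stepwise |·|:
  R → 6
  σ[c<=8](R) → 6
  ρ[w/u](σ[c<=8](R)) → 6
  π[c](ρ[w/u](σ[c<=8](R))) → 6

== RESULT ==
c
3
4
6
7
7
7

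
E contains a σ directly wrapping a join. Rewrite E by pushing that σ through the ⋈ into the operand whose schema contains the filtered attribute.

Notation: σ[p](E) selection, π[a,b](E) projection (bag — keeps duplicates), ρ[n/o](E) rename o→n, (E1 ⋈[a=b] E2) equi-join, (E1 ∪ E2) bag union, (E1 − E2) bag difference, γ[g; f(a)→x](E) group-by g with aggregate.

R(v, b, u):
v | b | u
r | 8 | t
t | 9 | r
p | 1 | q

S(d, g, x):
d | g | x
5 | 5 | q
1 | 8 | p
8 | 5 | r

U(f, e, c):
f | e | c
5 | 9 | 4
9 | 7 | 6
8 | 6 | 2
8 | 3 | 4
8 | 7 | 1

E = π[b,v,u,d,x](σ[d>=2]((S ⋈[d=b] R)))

σ filters on d, owned by the left side.
E' = π[b,v,u,d,x]((σ[d>=2](S) ⋈[d=b] R))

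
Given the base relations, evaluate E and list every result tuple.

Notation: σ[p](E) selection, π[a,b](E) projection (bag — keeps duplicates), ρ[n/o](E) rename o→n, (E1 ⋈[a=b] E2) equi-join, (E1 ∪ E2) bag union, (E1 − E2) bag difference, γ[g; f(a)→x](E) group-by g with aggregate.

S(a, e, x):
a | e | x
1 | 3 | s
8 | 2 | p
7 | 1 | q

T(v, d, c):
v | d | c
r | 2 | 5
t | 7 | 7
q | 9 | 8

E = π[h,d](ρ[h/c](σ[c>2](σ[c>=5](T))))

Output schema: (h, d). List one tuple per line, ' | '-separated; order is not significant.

Subexpression sizes:
  T → 3
  σ[c>=5](T) → 3
  σ[c>2](σ[c>=5](T)) → 3
  ρ[h/c](σ[c>2](σ[c>=5](T))) → 3
  π[h,d](ρ[h/c](σ[c>2](σ[c>=5](T)))) → 3

== RESULT ==
h | d
5 | 2
7 | 7
8 | 9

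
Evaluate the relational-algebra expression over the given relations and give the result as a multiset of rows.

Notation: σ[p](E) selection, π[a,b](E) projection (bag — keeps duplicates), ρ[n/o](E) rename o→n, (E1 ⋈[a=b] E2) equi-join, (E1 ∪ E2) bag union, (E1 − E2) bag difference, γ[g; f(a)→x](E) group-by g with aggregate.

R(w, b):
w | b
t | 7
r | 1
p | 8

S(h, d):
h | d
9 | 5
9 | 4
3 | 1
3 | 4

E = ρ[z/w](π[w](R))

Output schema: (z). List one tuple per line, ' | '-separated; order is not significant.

Stepwise |·|:
  R → 3
  π[w](R) → 3
  ρ[z/w](π[w](R)) → 3

== RESULT ==
z
p
r
t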